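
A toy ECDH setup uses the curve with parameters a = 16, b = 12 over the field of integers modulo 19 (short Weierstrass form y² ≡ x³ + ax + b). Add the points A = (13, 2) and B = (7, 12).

(6, 18)

(13, 2) + (7, 12). λ = (12 - 2)/(7 - 13) ≡ 10/13 mod 19. 13⁻¹ ≡ 3 (mod 19) since 13·3 = 39 ≡ 1, so λ ≡ 11.
  x = λ² - 13 - 7 = 121 - 20 ≡ 6; y = λ·(13 - 6) - 2 ≡ 18. → (6, 18)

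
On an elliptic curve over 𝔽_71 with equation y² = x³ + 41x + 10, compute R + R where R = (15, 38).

tangent at (15, 38): λ = (3·15² + 41)/(2·38) ≡ 6/5. 5⁻¹ ≡ 57 (mod 71) since 5·57 = 285 ≡ 1, so λ ≡ 6·57 ≡ 58.
  x = λ² - 15 - 15 = 3364 - 30 ≡ 68; y = λ·(15 - 68) - 38 ≡ 12. → (68, 12)

(68, 12)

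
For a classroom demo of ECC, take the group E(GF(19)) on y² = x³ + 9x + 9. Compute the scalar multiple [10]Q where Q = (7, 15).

Repeated addition: build up to 10Q.
2Q: tangent at (7, 15): λ = (3·7² + 9)/(2·15) ≡ 4/11. 11⁻¹ ≡ 7 (mod 19), so λ ≡ 4·7 ≡ 9.
  x = λ² - 7 - 7 = 81 - 14 ≡ 10; y = λ·(7 - 10) - 15 ≡ 15. → (10, 15)
3Q: (10, 15) + (7, 15). λ = (15 - 15)/(7 - 10) ≡ 0/16 mod 19. 16⁻¹ ≡ 6 (mod 19), so λ ≡ 0.
  x = λ² - 10 - 7 = 0 - 17 ≡ 2; y = λ·(10 - 2) - 15 ≡ 4. → (2, 4)
4Q: (2, 4) + (7, 15). λ = (15 - 4)/(7 - 2) ≡ 11/5 mod 19. 5⁻¹ ≡ 4 (mod 19), so λ ≡ 6.
  x = λ² - 2 - 7 = 36 - 9 ≡ 8; y = λ·(2 - 8) - 4 ≡ 17. → (8, 17)
5Q: (8, 17) + (7, 15). λ = (15 - 17)/(7 - 8) ≡ 17/18 mod 19. 18⁻¹ ≡ 18 (mod 19) since 18·18 = 324 ≡ 1, so λ ≡ 2.
  x = λ² - 8 - 7 = 4 - 15 ≡ 8; y = λ·(8 - 8) - 17 ≡ 2. → (8, 2)
6Q: (8, 2) + (7, 15). λ = (15 - 2)/(7 - 8) ≡ 13/18 mod 19. 18⁻¹ ≡ 18 (mod 19), so λ ≡ 6.
  x = λ² - 8 - 7 = 36 - 15 ≡ 2; y = λ·(8 - 2) - 2 ≡ 15. → (2, 15)
7Q: (2, 15) + (7, 15). λ = (15 - 15)/(7 - 2) ≡ 0/5 mod 19. 5⁻¹ ≡ 4 (mod 19), so λ ≡ 0.
  x = λ² - 2 - 7 = 0 - 9 ≡ 10; y = λ·(2 - 10) - 15 ≡ 4. → (10, 4)
8Q: (10, 4) + (7, 15). λ = (15 - 4)/(7 - 10) ≡ 11/16 mod 19. 16⁻¹ ≡ 6 (mod 19) since 16·6 = 96 ≡ 1, so λ ≡ 9.
  x = λ² - 10 - 7 = 81 - 17 ≡ 7; y = λ·(10 - 7) - 4 ≡ 4. → (7, 4)
9Q: (7, 4) + (7, 15): same x and y₁ ≡ -y₂, so the sum is O.
10Q: O + (7, 15) = (7, 15) (identity).

(7, 15)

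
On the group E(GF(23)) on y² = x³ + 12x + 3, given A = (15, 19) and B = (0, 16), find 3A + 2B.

(18, 5)

First 3A:
Repeated addition: build up to 3A.
2A: tangent at (15, 19): λ = (3·15² + 12)/(2·19) ≡ 20/15. 15⁻¹ ≡ 20 (mod 23), so λ ≡ 20·20 ≡ 9.
  x = λ² - 15 - 15 = 81 - 30 ≡ 5; y = λ·(15 - 5) - 19 ≡ 2. → (5, 2)
3A: (5, 2) + (15, 19). λ = (19 - 2)/(15 - 5) ≡ 17/10 mod 23. 10⁻¹ ≡ 7 (mod 23), so λ ≡ 4.
  x = λ² - 5 - 15 = 16 - 20 ≡ 19; y = λ·(5 - 19) - 2 ≡ 11. → (19, 11)
3A = (19, 11).
Next 2B:
Repeated addition: build up to 2B.
2B: tangent at (0, 16): λ = (3·0² + 12)/(2·16) ≡ 12/9. 9⁻¹ ≡ 18 (mod 23) since 9·18 = 162 ≡ 1, so λ ≡ 12·18 ≡ 9.
  x = λ² - 0 - 0 = 81 - 0 ≡ 12; y = λ·(0 - 12) - 16 ≡ 14. → (12, 14)
2B = (12, 14).
Finally 3A + 2B:
(19, 11) + (12, 14). λ = (14 - 11)/(12 - 19) ≡ 3/16 mod 23. 16⁻¹ ≡ 13 (mod 23) since 16·13 = 208 ≡ 1, so λ ≡ 16.
  x = λ² - 19 - 12 = 256 - 31 ≡ 18; y = λ·(19 - 18) - 11 ≡ 5. → (18, 5)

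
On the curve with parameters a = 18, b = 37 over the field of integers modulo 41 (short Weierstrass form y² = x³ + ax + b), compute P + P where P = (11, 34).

tangent at (11, 34): λ = (3·11² + 18)/(2·34) ≡ 12/27. 27⁻¹ ≡ 38 (mod 41) since 27·38 = 1026 ≡ 1, so λ ≡ 12·38 ≡ 5.
  x = λ² - 11 - 11 = 25 - 22 ≡ 3; y = λ·(11 - 3) - 34 ≡ 6. → (3, 6)

(3, 6)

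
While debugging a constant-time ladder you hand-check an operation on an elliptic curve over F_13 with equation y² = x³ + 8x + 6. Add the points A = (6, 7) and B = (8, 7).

(6, 7) + (8, 7). λ = (7 - 7)/(8 - 6) ≡ 0/2 mod 13. 2⁻¹ ≡ 7 (mod 13) since 2·7 = 14 ≡ 1, so λ ≡ 0.
  x = λ² - 6 - 8 = 0 - 14 ≡ 12; y = λ·(6 - 12) - 7 ≡ 6. → (12, 6)

(12, 6)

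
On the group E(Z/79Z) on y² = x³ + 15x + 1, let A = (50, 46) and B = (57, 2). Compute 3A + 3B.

(51, 12)

First 3A:
Repeated addition: build up to 3A.
2A: tangent at (50, 46): λ = (3·50² + 15)/(2·46) ≡ 10/13. 13⁻¹ ≡ 73 (mod 79) since 13·73 = 949 ≡ 1, so λ ≡ 10·73 ≡ 19.
  x = λ² - 50 - 50 = 361 - 100 ≡ 24; y = λ·(50 - 24) - 46 ≡ 53. → (24, 53)
3A: (24, 53) + (50, 46). λ = (46 - 53)/(50 - 24) ≡ 72/26 mod 79. 26⁻¹ ≡ 76 (mod 79), so λ ≡ 21.
  x = λ² - 24 - 50 = 441 - 74 ≡ 51; y = λ·(24 - 51) - 53 ≡ 12. → (51, 12)
3A = (51, 12).
Next 3B:
Repeated addition: build up to 3B.
2B: tangent at (57, 2): λ = (3·57² + 15)/(2·2) ≡ 45/4. 4⁻¹ ≡ 20 (mod 79) since 4·20 = 80 ≡ 1, so λ ≡ 45·20 ≡ 31.
  x = λ² - 57 - 57 = 961 - 114 ≡ 57; y = λ·(57 - 57) - 2 ≡ 77. → (57, 77)
3B: (57, 77) + (57, 2): same x and y₁ ≡ -y₂, so the sum is O.
3B = O.
Finally 3A + 3B:
(51, 12) + O = (51, 12) (identity).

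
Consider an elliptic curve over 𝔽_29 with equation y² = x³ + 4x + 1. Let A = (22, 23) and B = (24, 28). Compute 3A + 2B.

First 3A:
Repeated addition: build up to 3A.
2A: tangent at (22, 23): λ = (3·22² + 4)/(2·23) ≡ 6/17. 17⁻¹ ≡ 12 (mod 29), so λ ≡ 6·12 ≡ 14.
  x = λ² - 22 - 22 = 196 - 44 ≡ 7; y = λ·(22 - 7) - 23 ≡ 13. → (7, 13)
3A: (7, 13) + (22, 23). λ = (23 - 13)/(22 - 7) ≡ 10/15 mod 29. 15⁻¹ ≡ 2 (mod 29), so λ ≡ 20.
  x = λ² - 7 - 22 = 400 - 29 ≡ 23; y = λ·(7 - 23) - 13 ≡ 15. → (23, 15)
3A = (23, 15).
Next 2B:
Repeated addition: build up to 2B.
2B: tangent at (24, 28): λ = (3·24² + 4)/(2·28) ≡ 21/27. 27⁻¹ ≡ 14 (mod 29), so λ ≡ 21·14 ≡ 4.
  x = λ² - 24 - 24 = 16 - 48 ≡ 26; y = λ·(24 - 26) - 28 ≡ 22. → (26, 22)
2B = (26, 22).
Finally 3A + 2B:
(23, 15) + (26, 22). λ = (22 - 15)/(26 - 23) ≡ 7/3 mod 29. 3⁻¹ ≡ 10 (mod 29) since 3·10 = 30 ≡ 1, so λ ≡ 12.
  x = λ² - 23 - 26 = 144 - 49 ≡ 8; y = λ·(23 - 8) - 15 ≡ 20. → (8, 20)

(8, 20)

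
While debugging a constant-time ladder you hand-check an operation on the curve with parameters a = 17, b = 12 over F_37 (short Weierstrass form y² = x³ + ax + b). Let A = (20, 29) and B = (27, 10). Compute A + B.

(20, 29) + (27, 10). λ = (10 - 29)/(27 - 20) ≡ 18/7 mod 37. 7⁻¹ ≡ 16 (mod 37) since 7·16 = 112 ≡ 1, so λ ≡ 29.
  x = λ² - 20 - 27 = 841 - 47 ≡ 17; y = λ·(20 - 17) - 29 ≡ 21. → (17, 21)

(17, 21)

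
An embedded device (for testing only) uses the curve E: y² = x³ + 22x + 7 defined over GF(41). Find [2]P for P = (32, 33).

tangent at (32, 33): λ = (3·32² + 22)/(2·33) ≡ 19/25. 25⁻¹ ≡ 23 (mod 41), so λ ≡ 19·23 ≡ 27.
  x = λ² - 32 - 32 = 729 - 64 ≡ 9; y = λ·(32 - 9) - 33 ≡ 14. → (9, 14)

(9, 14)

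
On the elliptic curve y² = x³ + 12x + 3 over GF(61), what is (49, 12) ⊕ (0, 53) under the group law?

(8, 1)

(49, 12) + (0, 53). λ = (53 - 12)/(0 - 49) ≡ 41/12 mod 61. 12⁻¹ ≡ 56 (mod 61) since 12·56 = 672 ≡ 1, so λ ≡ 39.
  x = λ² - 49 - 0 = 1521 - 49 ≡ 8; y = λ·(49 - 8) - 12 ≡ 1. → (8, 1)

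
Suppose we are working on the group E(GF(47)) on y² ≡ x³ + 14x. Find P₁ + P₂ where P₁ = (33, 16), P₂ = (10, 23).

(12, 43)

(33, 16) + (10, 23). λ = (23 - 16)/(10 - 33) ≡ 7/24 mod 47. 24⁻¹ ≡ 2 (mod 47), so λ ≡ 14.
  x = λ² - 33 - 10 = 196 - 43 ≡ 12; y = λ·(33 - 12) - 16 ≡ 43. → (12, 43)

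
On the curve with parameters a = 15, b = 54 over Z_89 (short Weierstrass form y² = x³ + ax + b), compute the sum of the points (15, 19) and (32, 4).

(32, 85)

(15, 19) + (32, 4). λ = (4 - 19)/(32 - 15) ≡ 74/17 mod 89. 17⁻¹ ≡ 21 (mod 89), so λ ≡ 41.
  x = λ² - 15 - 32 = 1681 - 47 ≡ 32; y = λ·(15 - 32) - 19 ≡ 85. → (32, 85)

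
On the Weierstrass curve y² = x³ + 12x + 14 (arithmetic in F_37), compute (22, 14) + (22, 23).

The two points share x = 22 and their y-coordinates satisfy 14 + 23 ≡ 0 (mod 37), so they are inverses. Their sum is O.

O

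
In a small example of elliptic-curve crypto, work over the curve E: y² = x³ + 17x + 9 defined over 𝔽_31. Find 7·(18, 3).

Write Q = (18, 3).
Repeated addition: build up to 7Q.
2Q: tangent at (18, 3): λ = (3·18² + 17)/(2·3) ≡ 28/6. 6⁻¹ ≡ 26 (mod 31), so λ ≡ 28·26 ≡ 15.
  x = λ² - 18 - 18 = 225 - 36 ≡ 3; y = λ·(18 - 3) - 3 ≡ 5. → (3, 5)
3Q: (3, 5) + (18, 3). λ = (3 - 5)/(18 - 3) ≡ 29/15 mod 31. 15⁻¹ ≡ 29 (mod 31), so λ ≡ 4.
  x = λ² - 3 - 18 = 16 - 21 ≡ 26; y = λ·(3 - 26) - 5 ≡ 27. → (26, 27)
4Q: (26, 27) + (18, 3). λ = (3 - 27)/(18 - 26) ≡ 7/23 mod 31. 23⁻¹ ≡ 27 (mod 31) since 23·27 = 621 ≡ 1, so λ ≡ 3.
  x = λ² - 26 - 18 = 9 - 44 ≡ 27; y = λ·(26 - 27) - 27 ≡ 1. → (27, 1)
5Q: (27, 1) + (18, 3). λ = (3 - 1)/(18 - 27) ≡ 2/22 mod 31. 22⁻¹ ≡ 24 (mod 31), so λ ≡ 17.
  x = λ² - 27 - 18 = 289 - 45 ≡ 27; y = λ·(27 - 27) - 1 ≡ 30. → (27, 30)
6Q: (27, 30) + (18, 3). λ = (3 - 30)/(18 - 27) ≡ 4/22 mod 31. 22⁻¹ ≡ 24 (mod 31), so λ ≡ 3.
  x = λ² - 27 - 18 = 9 - 45 ≡ 26; y = λ·(27 - 26) - 30 ≡ 4. → (26, 4)
7Q: (26, 4) + (18, 3). λ = (3 - 4)/(18 - 26) ≡ 30/23 mod 31. 23⁻¹ ≡ 27 (mod 31), so λ ≡ 4.
  x = λ² - 26 - 18 = 16 - 44 ≡ 3; y = λ·(26 - 3) - 4 ≡ 26. → (3, 26)

(3, 26)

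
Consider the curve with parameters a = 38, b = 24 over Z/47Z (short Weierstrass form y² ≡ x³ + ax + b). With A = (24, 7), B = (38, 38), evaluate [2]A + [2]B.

First 2A:
Repeated addition: build up to 2A.
2A: tangent at (24, 7): λ = (3·24² + 38)/(2·7) ≡ 27/14. 14⁻¹ ≡ 37 (mod 47) since 14·37 = 518 ≡ 1, so λ ≡ 27·37 ≡ 12.
  x = λ² - 24 - 24 = 144 - 48 ≡ 2; y = λ·(24 - 2) - 7 ≡ 22. → (2, 22)
2A = (2, 22).
Next 2B:
Repeated addition: build up to 2B.
2B: tangent at (38, 38): λ = (3·38² + 38)/(2·38) ≡ 46/29. 29⁻¹ ≡ 13 (mod 47) since 29·13 = 377 ≡ 1, so λ ≡ 46·13 ≡ 34.
  x = λ² - 38 - 38 = 1156 - 76 ≡ 46; y = λ·(38 - 46) - 38 ≡ 19. → (46, 19)
2B = (46, 19).
Finally 2A + 2B:
(2, 22) + (46, 19). λ = (19 - 22)/(46 - 2) ≡ 44/44 mod 47. 44⁻¹ ≡ 31 (mod 47), so λ ≡ 1.
  x = λ² - 2 - 46 = 1 - 48 ≡ 0; y = λ·(2 - 0) - 22 ≡ 27. → (0, 27)

(0, 27)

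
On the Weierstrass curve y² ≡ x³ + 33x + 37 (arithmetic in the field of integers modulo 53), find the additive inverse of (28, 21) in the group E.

-(28, 21) = (28, -21 mod 53) = (28, 32).

(28, 32)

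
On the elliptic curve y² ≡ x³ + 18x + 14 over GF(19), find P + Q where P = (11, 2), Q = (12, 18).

(5, 18)

(11, 2) + (12, 18). λ = (18 - 2)/(12 - 11) ≡ 16/1 mod 19. 1⁻¹ ≡ 1 (mod 19), so λ ≡ 16.
  x = λ² - 11 - 12 = 256 - 23 ≡ 5; y = λ·(11 - 5) - 2 ≡ 18. → (5, 18)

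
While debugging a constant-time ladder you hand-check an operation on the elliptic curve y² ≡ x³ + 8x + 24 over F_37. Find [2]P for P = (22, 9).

(2, 14)

tangent at (22, 9): λ = (3·22² + 8)/(2·9) ≡ 17/18. 18⁻¹ ≡ 35 (mod 37), so λ ≡ 17·35 ≡ 3.
  x = λ² - 22 - 22 = 9 - 44 ≡ 2; y = λ·(22 - 2) - 9 ≡ 14. → (2, 14)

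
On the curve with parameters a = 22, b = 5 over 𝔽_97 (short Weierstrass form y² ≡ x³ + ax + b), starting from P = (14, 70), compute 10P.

Repeated addition: build up to 10P.
2P: tangent at (14, 70): λ = (3·14² + 22)/(2·70) ≡ 28/43. 43⁻¹ ≡ 88 (mod 97) since 43·88 = 3784 ≡ 1, so λ ≡ 28·88 ≡ 39.
  x = λ² - 14 - 14 = 1521 - 28 ≡ 38; y = λ·(14 - 38) - 70 ≡ 61. → (38, 61)
3P: (38, 61) + (14, 70). λ = (70 - 61)/(14 - 38) ≡ 9/73 mod 97. 73⁻¹ ≡ 4 (mod 97), so λ ≡ 36.
  x = λ² - 38 - 14 = 1296 - 52 ≡ 80; y = λ·(38 - 80) - 61 ≡ 76. → (80, 76)
4P: (80, 76) + (14, 70). λ = (70 - 76)/(14 - 80) ≡ 91/31 mod 97. 31⁻¹ ≡ 72 (mod 97) since 31·72 = 2232 ≡ 1, so λ ≡ 53.
  x = λ² - 80 - 14 = 2809 - 94 ≡ 96; y = λ·(80 - 96) - 76 ≡ 46. → (96, 46)
5P: (96, 46) + (14, 70). λ = (70 - 46)/(14 - 96) ≡ 24/15 mod 97. 15⁻¹ ≡ 13 (mod 97), so λ ≡ 21.
  x = λ² - 96 - 14 = 441 - 110 ≡ 40; y = λ·(96 - 40) - 46 ≡ 63. → (40, 63)
6P: (40, 63) + (14, 70). λ = (70 - 63)/(14 - 40) ≡ 7/71 mod 97. 71⁻¹ ≡ 41 (mod 97), so λ ≡ 93.
  x = λ² - 40 - 14 = 8649 - 54 ≡ 59; y = λ·(40 - 59) - 63 ≡ 13. → (59, 13)
7P: (59, 13) + (14, 70). λ = (70 - 13)/(14 - 59) ≡ 57/52 mod 97. 52⁻¹ ≡ 28 (mod 97), so λ ≡ 44.
  x = λ² - 59 - 14 = 1936 - 73 ≡ 20; y = λ·(59 - 20) - 13 ≡ 54. → (20, 54)
8P: (20, 54) + (14, 70). λ = (70 - 54)/(14 - 20) ≡ 16/91 mod 97. 91⁻¹ ≡ 16 (mod 97) since 91·16 = 1456 ≡ 1, so λ ≡ 62.
  x = λ² - 20 - 14 = 3844 - 34 ≡ 27; y = λ·(20 - 27) - 54 ≡ 94. → (27, 94)
9P: (27, 94) + (14, 70). λ = (70 - 94)/(14 - 27) ≡ 73/84 mod 97. 84⁻¹ ≡ 82 (mod 97) since 84·82 = 6888 ≡ 1, so λ ≡ 69.
  x = λ² - 27 - 14 = 4761 - 41 ≡ 64; y = λ·(27 - 64) - 94 ≡ 69. → (64, 69)
10P: (64, 69) + (14, 70). λ = (70 - 69)/(14 - 64) ≡ 1/47 mod 97. 47⁻¹ ≡ 64 (mod 97) since 47·64 = 3008 ≡ 1, so λ ≡ 64.
  x = λ² - 64 - 14 = 4096 - 78 ≡ 41; y = λ·(64 - 41) - 69 ≡ 45. → (41, 45)

(41, 45)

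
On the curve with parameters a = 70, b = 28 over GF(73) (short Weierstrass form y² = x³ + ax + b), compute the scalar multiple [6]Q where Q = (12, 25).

Double-and-add on 6 = (110)₂. Start with Q = (12, 25) for the leading 1-bit.
double: tangent at (12, 25): λ = (3·12² + 70)/(2·25) ≡ 64/50. 50⁻¹ ≡ 19 (mod 73) since 50·19 = 950 ≡ 1, so λ ≡ 64·19 ≡ 48.
  x = λ² - 12 - 12 = 2304 - 24 ≡ 17; y = λ·(12 - 17) - 25 ≡ 27. → (17, 27)
add Q: (17, 27) + (12, 25). λ = (25 - 27)/(12 - 17) ≡ 71/68 mod 73. 68⁻¹ ≡ 29 (mod 73), so λ ≡ 15.
  x = λ² - 17 - 12 = 225 - 29 ≡ 50; y = λ·(17 - 50) - 27 ≡ 62. → (50, 62)
double: tangent at (50, 62): λ = (3·50² + 70)/(2·62) ≡ 51/51. 51⁻¹ ≡ 63 (mod 73), so λ ≡ 51·63 ≡ 1.
  x = λ² - 50 - 50 = 1 - 100 ≡ 47; y = λ·(50 - 47) - 62 ≡ 14. → (47, 14)

(47, 14)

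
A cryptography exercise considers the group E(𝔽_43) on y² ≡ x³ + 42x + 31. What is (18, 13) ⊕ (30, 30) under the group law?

(20, 20)

(18, 13) + (30, 30). λ = (30 - 13)/(30 - 18) ≡ 17/12 mod 43. 12⁻¹ ≡ 18 (mod 43), so λ ≡ 5.
  x = λ² - 18 - 30 = 25 - 48 ≡ 20; y = λ·(18 - 20) - 13 ≡ 20. → (20, 20)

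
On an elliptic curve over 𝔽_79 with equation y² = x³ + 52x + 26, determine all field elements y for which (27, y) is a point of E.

x³ + 52x + 26 = 21113 ≡ 20 (mod 79).
Square roots of 20 mod 79: 39 and 40 (since 39² = 1521 ≡ 20).

39, 40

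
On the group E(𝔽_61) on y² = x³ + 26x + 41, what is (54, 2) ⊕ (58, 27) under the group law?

(30, 26)

(54, 2) + (58, 27). λ = (27 - 2)/(58 - 54) ≡ 25/4 mod 61. 4⁻¹ ≡ 46 (mod 61) since 4·46 = 184 ≡ 1, so λ ≡ 52.
  x = λ² - 54 - 58 = 2704 - 112 ≡ 30; y = λ·(54 - 30) - 2 ≡ 26. → (30, 26)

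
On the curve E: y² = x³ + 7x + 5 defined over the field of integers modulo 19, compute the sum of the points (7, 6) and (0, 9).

(18, 15)

(7, 6) + (0, 9). λ = (9 - 6)/(0 - 7) ≡ 3/12 mod 19. 12⁻¹ ≡ 8 (mod 19), so λ ≡ 5.
  x = λ² - 7 - 0 = 25 - 7 ≡ 18; y = λ·(7 - 18) - 6 ≡ 15. → (18, 15)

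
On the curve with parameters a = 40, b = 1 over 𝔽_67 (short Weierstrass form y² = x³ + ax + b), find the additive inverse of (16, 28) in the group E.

(16, 39)

-(16, 28) = (16, -28 mod 67) = (16, 39).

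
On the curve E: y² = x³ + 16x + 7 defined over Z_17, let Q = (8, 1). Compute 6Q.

(15, 16)

Repeated addition: build up to 6Q.
2Q: tangent at (8, 1): λ = (3·8² + 16)/(2·1) ≡ 4/2. 2⁻¹ ≡ 9 (mod 17) since 2·9 = 18 ≡ 1, so λ ≡ 4·9 ≡ 2.
  x = λ² - 8 - 8 = 4 - 16 ≡ 5; y = λ·(8 - 5) - 1 ≡ 5. → (5, 5)
3Q: (5, 5) + (8, 1). λ = (1 - 5)/(8 - 5) ≡ 13/3 mod 17. 3⁻¹ ≡ 6 (mod 17) since 3·6 = 18 ≡ 1, so λ ≡ 10.
  x = λ² - 5 - 8 = 100 - 13 ≡ 2; y = λ·(5 - 2) - 5 ≡ 8. → (2, 8)
4Q: (2, 8) + (8, 1). λ = (1 - 8)/(8 - 2) ≡ 10/6 mod 17. 6⁻¹ ≡ 3 (mod 17) since 6·3 = 18 ≡ 1, so λ ≡ 13.
  x = λ² - 2 - 8 = 169 - 10 ≡ 6; y = λ·(2 - 6) - 8 ≡ 8. → (6, 8)
5Q: (6, 8) + (8, 1). λ = (1 - 8)/(8 - 6) ≡ 10/2 mod 17. 2⁻¹ ≡ 9 (mod 17), so λ ≡ 5.
  x = λ² - 6 - 8 = 25 - 14 ≡ 11; y = λ·(6 - 11) - 8 ≡ 1. → (11, 1)
6Q: (11, 1) + (8, 1). λ = (1 - 1)/(8 - 11) ≡ 0/14 mod 17. 14⁻¹ ≡ 11 (mod 17), so λ ≡ 0.
  x = λ² - 11 - 8 = 0 - 19 ≡ 15; y = λ·(11 - 15) - 1 ≡ 16. → (15, 16)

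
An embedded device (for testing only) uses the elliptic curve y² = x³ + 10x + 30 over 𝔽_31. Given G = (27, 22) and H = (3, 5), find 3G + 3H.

(27, 9)

First 3G:
Repeated addition: build up to 3G.
2G: tangent at (27, 22): λ = (3·27² + 10)/(2·22) ≡ 27/13. 13⁻¹ ≡ 12 (mod 31) since 13·12 = 156 ≡ 1, so λ ≡ 27·12 ≡ 14.
  x = λ² - 27 - 27 = 196 - 54 ≡ 18; y = λ·(27 - 18) - 22 ≡ 11. → (18, 11)
3G: (18, 11) + (27, 22). λ = (22 - 11)/(27 - 18) ≡ 11/9 mod 31. 9⁻¹ ≡ 7 (mod 31) since 9·7 = 63 ≡ 1, so λ ≡ 15.
  x = λ² - 18 - 27 = 225 - 45 ≡ 25; y = λ·(18 - 25) - 11 ≡ 8. → (25, 8)
3G = (25, 8).
Next 3H:
Repeated addition: build up to 3H.
2H: tangent at (3, 5): λ = (3·3² + 10)/(2·5) ≡ 6/10. 10⁻¹ ≡ 28 (mod 31), so λ ≡ 6·28 ≡ 13.
  x = λ² - 3 - 3 = 169 - 6 ≡ 8; y = λ·(3 - 8) - 5 ≡ 23. → (8, 23)
3H: (8, 23) + (3, 5). λ = (5 - 23)/(3 - 8) ≡ 13/26 mod 31. 26⁻¹ ≡ 6 (mod 31) since 26·6 = 156 ≡ 1, so λ ≡ 16.
  x = λ² - 8 - 3 = 256 - 11 ≡ 28; y = λ·(8 - 28) - 23 ≡ 29. → (28, 29)
3H = (28, 29).
Finally 3G + 3H:
(25, 8) + (28, 29). λ = (29 - 8)/(28 - 25) ≡ 21/3 mod 31. 3⁻¹ ≡ 21 (mod 31), so λ ≡ 7.
  x = λ² - 25 - 28 = 49 - 53 ≡ 27; y = λ·(25 - 27) - 8 ≡ 9. → (27, 9)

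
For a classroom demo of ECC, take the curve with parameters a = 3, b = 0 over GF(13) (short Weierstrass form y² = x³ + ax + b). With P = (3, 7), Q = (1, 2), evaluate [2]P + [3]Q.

(0, 0)

First 2P:
Repeated addition: build up to 2P.
2P: tangent at (3, 7): λ = (3·3² + 3)/(2·7) ≡ 4/1. 1⁻¹ ≡ 1 (mod 13) since 1·1 = 1 ≡ 1, so λ ≡ 4·1 ≡ 4.
  x = λ² - 3 - 3 = 16 - 6 ≡ 10; y = λ·(3 - 10) - 7 ≡ 4. → (10, 4)
2P = (10, 4).
Next 3Q:
Repeated addition: build up to 3Q.
2Q: tangent at (1, 2): λ = (3·1² + 3)/(2·2) ≡ 6/4. 4⁻¹ ≡ 10 (mod 13) since 4·10 = 40 ≡ 1, so λ ≡ 6·10 ≡ 8.
  x = λ² - 1 - 1 = 64 - 2 ≡ 10; y = λ·(1 - 10) - 2 ≡ 4. → (10, 4)
3Q: (10, 4) + (1, 2). λ = (2 - 4)/(1 - 10) ≡ 11/4 mod 13. 4⁻¹ ≡ 10 (mod 13) since 4·10 = 40 ≡ 1, so λ ≡ 6.
  x = λ² - 10 - 1 = 36 - 11 ≡ 12; y = λ·(10 - 12) - 4 ≡ 10. → (12, 10)
3Q = (12, 10).
Finally 2P + 3Q:
(10, 4) + (12, 10). λ = (10 - 4)/(12 - 10) ≡ 6/2 mod 13. 2⁻¹ ≡ 7 (mod 13), so λ ≡ 3.
  x = λ² - 10 - 12 = 9 - 22 ≡ 0; y = λ·(10 - 0) - 4 ≡ 0. → (0, 0)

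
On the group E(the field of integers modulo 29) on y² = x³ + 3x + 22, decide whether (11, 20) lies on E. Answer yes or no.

yes

y² = 20² ≡ 23; x³ + 3x + 22 = 1386 ≡ 23 (mod 29). 23 = 23.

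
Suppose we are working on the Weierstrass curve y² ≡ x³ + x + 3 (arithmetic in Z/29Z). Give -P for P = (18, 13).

-(18, 13) = (18, -13 mod 29) = (18, 16).

(18, 16)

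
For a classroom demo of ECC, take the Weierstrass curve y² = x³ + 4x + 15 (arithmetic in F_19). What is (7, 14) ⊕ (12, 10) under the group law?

(7, 14) + (12, 10). λ = (10 - 14)/(12 - 7) ≡ 15/5 mod 19. 5⁻¹ ≡ 4 (mod 19) since 5·4 = 20 ≡ 1, so λ ≡ 3.
  x = λ² - 7 - 12 = 9 - 19 ≡ 9; y = λ·(7 - 9) - 14 ≡ 18. → (9, 18)

(9, 18)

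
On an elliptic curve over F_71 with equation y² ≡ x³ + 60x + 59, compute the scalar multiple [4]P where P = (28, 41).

(5, 22)

Repeated addition: build up to 4P.
2P: tangent at (28, 41): λ = (3·28² + 60)/(2·41) ≡ 69/11. 11⁻¹ ≡ 13 (mod 71), so λ ≡ 69·13 ≡ 45.
  x = λ² - 28 - 28 = 2025 - 56 ≡ 52; y = λ·(28 - 52) - 41 ≡ 15. → (52, 15)
3P: (52, 15) + (28, 41). λ = (41 - 15)/(28 - 52) ≡ 26/47 mod 71. 47⁻¹ ≡ 68 (mod 71), so λ ≡ 64.
  x = λ² - 52 - 28 = 4096 - 80 ≡ 40; y = λ·(52 - 40) - 15 ≡ 43. → (40, 43)
4P: (40, 43) + (28, 41). λ = (41 - 43)/(28 - 40) ≡ 69/59 mod 71. 59⁻¹ ≡ 65 (mod 71) since 59·65 = 3835 ≡ 1, so λ ≡ 12.
  x = λ² - 40 - 28 = 144 - 68 ≡ 5; y = λ·(40 - 5) - 43 ≡ 22. → (5, 22)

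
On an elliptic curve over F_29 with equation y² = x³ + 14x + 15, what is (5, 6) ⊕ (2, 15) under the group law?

(2, 14)

(5, 6) + (2, 15). λ = (15 - 6)/(2 - 5) ≡ 9/26 mod 29. 26⁻¹ ≡ 19 (mod 29), so λ ≡ 26.
  x = λ² - 5 - 2 = 676 - 7 ≡ 2; y = λ·(5 - 2) - 6 ≡ 14. → (2, 14)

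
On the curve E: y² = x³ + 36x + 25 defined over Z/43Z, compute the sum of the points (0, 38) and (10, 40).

(0, 38) + (10, 40). λ = (40 - 38)/(10 - 0) ≡ 2/10 mod 43. 10⁻¹ ≡ 13 (mod 43) since 10·13 = 130 ≡ 1, so λ ≡ 26.
  x = λ² - 0 - 10 = 676 - 10 ≡ 21; y = λ·(0 - 21) - 38 ≡ 18. → (21, 18)

(21, 18)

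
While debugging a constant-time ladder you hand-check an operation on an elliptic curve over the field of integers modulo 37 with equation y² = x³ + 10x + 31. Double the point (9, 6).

(10, 13)

tangent at (9, 6): λ = (3·9² + 10)/(2·6) ≡ 31/12. 12⁻¹ ≡ 34 (mod 37) since 12·34 = 408 ≡ 1, so λ ≡ 31·34 ≡ 18.
  x = λ² - 9 - 9 = 324 - 18 ≡ 10; y = λ·(9 - 10) - 6 ≡ 13. → (10, 13)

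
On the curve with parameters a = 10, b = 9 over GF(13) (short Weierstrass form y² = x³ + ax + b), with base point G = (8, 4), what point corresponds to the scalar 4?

Double-and-add on 4 = (100)₂. Start with G = (8, 4) for the leading 1-bit.
double: tangent at (8, 4): λ = (3·8² + 10)/(2·4) ≡ 7/8. 8⁻¹ ≡ 5 (mod 13), so λ ≡ 7·5 ≡ 9.
  x = λ² - 8 - 8 = 81 - 16 ≡ 0; y = λ·(8 - 0) - 4 ≡ 3. → (0, 3)
double: tangent at (0, 3): λ = (3·0² + 10)/(2·3) ≡ 10/6. 6⁻¹ ≡ 11 (mod 13), so λ ≡ 10·11 ≡ 6.
  x = λ² - 0 - 0 = 36 - 0 ≡ 10; y = λ·(0 - 10) - 3 ≡ 2. → (10, 2)

(10, 2)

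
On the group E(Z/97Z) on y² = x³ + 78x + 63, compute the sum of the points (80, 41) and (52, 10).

(80, 41) + (52, 10). λ = (10 - 41)/(52 - 80) ≡ 66/69 mod 97. 69⁻¹ ≡ 45 (mod 97) since 69·45 = 3105 ≡ 1, so λ ≡ 60.
  x = λ² - 80 - 52 = 3600 - 132 ≡ 73; y = λ·(80 - 73) - 41 ≡ 88. → (73, 88)

(73, 88)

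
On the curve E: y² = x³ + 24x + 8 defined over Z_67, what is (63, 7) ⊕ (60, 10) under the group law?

(63, 7) + (60, 10). λ = (10 - 7)/(60 - 63) ≡ 3/64 mod 67. 64⁻¹ ≡ 22 (mod 67), so λ ≡ 66.
  x = λ² - 63 - 60 = 4356 - 123 ≡ 12; y = λ·(63 - 12) - 7 ≡ 9. → (12, 9)

(12, 9)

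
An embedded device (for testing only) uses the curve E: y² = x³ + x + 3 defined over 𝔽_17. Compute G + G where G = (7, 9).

tangent at (7, 9): λ = (3·7² + 1)/(2·9) ≡ 12/1. 1⁻¹ ≡ 1 (mod 17), so λ ≡ 12·1 ≡ 12.
  x = λ² - 7 - 7 = 144 - 14 ≡ 11; y = λ·(7 - 11) - 9 ≡ 11. → (11, 11)

(11, 11)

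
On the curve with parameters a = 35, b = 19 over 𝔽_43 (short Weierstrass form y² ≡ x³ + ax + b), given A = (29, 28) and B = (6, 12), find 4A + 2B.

First 4A:
Double-and-add on 4 = (100)₂. Start with A = (29, 28) for the leading 1-bit.
double: tangent at (29, 28): λ = (3·29² + 35)/(2·28) ≡ 21/13. 13⁻¹ ≡ 10 (mod 43), so λ ≡ 21·10 ≡ 38.
  x = λ² - 29 - 29 = 1444 - 58 ≡ 10; y = λ·(29 - 10) - 28 ≡ 6. → (10, 6)
double: tangent at (10, 6): λ = (3·10² + 35)/(2·6) ≡ 34/12. 12⁻¹ ≡ 18 (mod 43), so λ ≡ 34·18 ≡ 10.
  x = λ² - 10 - 10 = 100 - 20 ≡ 37; y = λ·(10 - 37) - 6 ≡ 25. → (37, 25)
4A = (37, 25).
Next 2B:
Repeated addition: build up to 2B.
2B: tangent at (6, 12): λ = (3·6² + 35)/(2·12) ≡ 14/24. 24⁻¹ ≡ 9 (mod 43) since 24·9 = 216 ≡ 1, so λ ≡ 14·9 ≡ 40.
  x = λ² - 6 - 6 = 1600 - 12 ≡ 40; y = λ·(6 - 40) - 12 ≡ 4. → (40, 4)
2B = (40, 4).
Finally 4A + 2B:
(37, 25) + (40, 4). λ = (4 - 25)/(40 - 37) ≡ 22/3 mod 43. 3⁻¹ ≡ 29 (mod 43), so λ ≡ 36.
  x = λ² - 37 - 40 = 1296 - 77 ≡ 15; y = λ·(37 - 15) - 25 ≡ 36. → (15, 36)

(15, 36)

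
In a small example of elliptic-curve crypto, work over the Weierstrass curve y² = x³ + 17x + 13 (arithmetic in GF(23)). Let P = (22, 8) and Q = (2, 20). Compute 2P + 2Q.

(11, 17)

First 2P:
Repeated addition: build up to 2P.
2P: tangent at (22, 8): λ = (3·22² + 17)/(2·8) ≡ 20/16. 16⁻¹ ≡ 13 (mod 23), so λ ≡ 20·13 ≡ 7.
  x = λ² - 22 - 22 = 49 - 44 ≡ 5; y = λ·(22 - 5) - 8 ≡ 19. → (5, 19)
2P = (5, 19).
Next 2Q:
Repeated addition: build up to 2Q.
2Q: tangent at (2, 20): λ = (3·2² + 17)/(2·20) ≡ 6/17. 17⁻¹ ≡ 19 (mod 23) since 17·19 = 323 ≡ 1, so λ ≡ 6·19 ≡ 22.
  x = λ² - 2 - 2 = 484 - 4 ≡ 20; y = λ·(2 - 20) - 20 ≡ 21. → (20, 21)
2Q = (20, 21).
Finally 2P + 2Q:
(5, 19) + (20, 21). λ = (21 - 19)/(20 - 5) ≡ 2/15 mod 23. 15⁻¹ ≡ 20 (mod 23), so λ ≡ 17.
  x = λ² - 5 - 20 = 289 - 25 ≡ 11; y = λ·(5 - 11) - 19 ≡ 17. → (11, 17)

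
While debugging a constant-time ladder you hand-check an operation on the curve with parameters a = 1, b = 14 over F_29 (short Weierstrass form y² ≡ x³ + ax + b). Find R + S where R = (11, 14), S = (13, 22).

(21, 4)

(11, 14) + (13, 22). λ = (22 - 14)/(13 - 11) ≡ 8/2 mod 29. 2⁻¹ ≡ 15 (mod 29) since 2·15 = 30 ≡ 1, so λ ≡ 4.
  x = λ² - 11 - 13 = 16 - 24 ≡ 21; y = λ·(11 - 21) - 14 ≡ 4. → (21, 4)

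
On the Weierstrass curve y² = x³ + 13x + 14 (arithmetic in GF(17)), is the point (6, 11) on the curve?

y² = 11² ≡ 2; x³ + 13x + 14 = 308 ≡ 2 (mod 17). 2 = 2.

yes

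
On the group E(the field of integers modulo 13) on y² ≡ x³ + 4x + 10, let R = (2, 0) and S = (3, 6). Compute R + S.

(2, 0) + (3, 6). λ = (6 - 0)/(3 - 2) ≡ 6/1 mod 13. 1⁻¹ ≡ 1 (mod 13) since 1·1 = 1 ≡ 1, so λ ≡ 6.
  x = λ² - 2 - 3 = 36 - 5 ≡ 5; y = λ·(2 - 5) - 0 ≡ 8. → (5, 8)

(5, 8)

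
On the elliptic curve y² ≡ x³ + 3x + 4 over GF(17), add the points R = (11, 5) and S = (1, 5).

(5, 12)

(11, 5) + (1, 5). λ = (5 - 5)/(1 - 11) ≡ 0/7 mod 17. 7⁻¹ ≡ 5 (mod 17) since 7·5 = 35 ≡ 1, so λ ≡ 0.
  x = λ² - 11 - 1 = 0 - 12 ≡ 5; y = λ·(11 - 5) - 5 ≡ 12. → (5, 12)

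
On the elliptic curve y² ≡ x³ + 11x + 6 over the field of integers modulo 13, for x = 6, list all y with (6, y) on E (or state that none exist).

x³ + 11x + 6 = 288 ≡ 2 (mod 13).
2 is a non-residue mod 13; no y exists.

none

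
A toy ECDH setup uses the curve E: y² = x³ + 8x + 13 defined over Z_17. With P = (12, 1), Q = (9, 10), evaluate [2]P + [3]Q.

(12, 16)

First 2P:
Repeated addition: build up to 2P.
2P: tangent at (12, 1): λ = (3·12² + 8)/(2·1) ≡ 15/2. 2⁻¹ ≡ 9 (mod 17), so λ ≡ 15·9 ≡ 16.
  x = λ² - 12 - 12 = 256 - 24 ≡ 11; y = λ·(12 - 11) - 1 ≡ 15. → (11, 15)
2P = (11, 15).
Next 3Q:
Repeated addition: build up to 3Q.
2Q: tangent at (9, 10): λ = (3·9² + 8)/(2·10) ≡ 13/3. 3⁻¹ ≡ 6 (mod 17), so λ ≡ 13·6 ≡ 10.
  x = λ² - 9 - 9 = 100 - 18 ≡ 14; y = λ·(9 - 14) - 10 ≡ 8. → (14, 8)
3Q: (14, 8) + (9, 10). λ = (10 - 8)/(9 - 14) ≡ 2/12 mod 17. 12⁻¹ ≡ 10 (mod 17), so λ ≡ 3.
  x = λ² - 14 - 9 = 9 - 23 ≡ 3; y = λ·(14 - 3) - 8 ≡ 8. → (3, 8)
3Q = (3, 8).
Finally 2P + 3Q:
(11, 15) + (3, 8). λ = (8 - 15)/(3 - 11) ≡ 10/9 mod 17. 9⁻¹ ≡ 2 (mod 17), so λ ≡ 3.
  x = λ² - 11 - 3 = 9 - 14 ≡ 12; y = λ·(11 - 12) - 15 ≡ 16. → (12, 16)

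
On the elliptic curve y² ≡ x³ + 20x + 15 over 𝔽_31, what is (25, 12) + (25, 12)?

tangent at (25, 12): λ = (3·25² + 20)/(2·12) ≡ 4/24. 24⁻¹ ≡ 22 (mod 31), so λ ≡ 4·22 ≡ 26.
  x = λ² - 25 - 25 = 676 - 50 ≡ 6; y = λ·(25 - 6) - 12 ≡ 17. → (6, 17)

(6, 17)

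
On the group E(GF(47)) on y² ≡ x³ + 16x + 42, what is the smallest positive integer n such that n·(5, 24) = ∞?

7

2P: tangent at (5, 24): λ = (3·5² + 16)/(2·24) ≡ 44/1. 1⁻¹ ≡ 1 (mod 47), so λ ≡ 44·1 ≡ 44.
  x = λ² - 5 - 5 = 1936 - 10 ≡ 46; y = λ·(5 - 46) - 24 ≡ 5. → (46, 5)
3P: (46, 5) + (5, 24). λ = (24 - 5)/(5 - 46) ≡ 19/6 mod 47. 6⁻¹ ≡ 8 (mod 47) since 6·8 = 48 ≡ 1, so λ ≡ 11.
  x = λ² - 46 - 5 = 121 - 51 ≡ 23; y = λ·(46 - 23) - 5 ≡ 13. → (23, 13)
4P: (23, 13) + (5, 24). λ = (24 - 13)/(5 - 23) ≡ 11/29 mod 47. 29⁻¹ ≡ 13 (mod 47), so λ ≡ 2.
  x = λ² - 23 - 5 = 4 - 28 ≡ 23; y = λ·(23 - 23) - 13 ≡ 34. → (23, 34)
5P: (23, 34) + (5, 24). λ = (24 - 34)/(5 - 23) ≡ 37/29 mod 47. 29⁻¹ ≡ 13 (mod 47), so λ ≡ 11.
  x = λ² - 23 - 5 = 121 - 28 ≡ 46; y = λ·(23 - 46) - 34 ≡ 42. → (46, 42)
6P: (46, 42) + (5, 24). λ = (24 - 42)/(5 - 46) ≡ 29/6 mod 47. 6⁻¹ ≡ 8 (mod 47), so λ ≡ 44.
  x = λ² - 46 - 5 = 1936 - 51 ≡ 5; y = λ·(46 - 5) - 42 ≡ 23. → (5, 23)
7P: (5, 23) + (5, 24): same x and y₁ ≡ -y₂, so the sum is ∞.
7P = ∞, so the order is 7.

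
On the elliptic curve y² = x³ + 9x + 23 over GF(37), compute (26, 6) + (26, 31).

O

The two points share x = 26 and their y-coordinates satisfy 6 + 31 ≡ 0 (mod 37), so they are inverses. Their sum is ∞.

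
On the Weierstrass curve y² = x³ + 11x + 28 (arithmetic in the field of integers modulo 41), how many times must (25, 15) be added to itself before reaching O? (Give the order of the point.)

8

2P: tangent at (25, 15): λ = (3·25² + 11)/(2·15) ≡ 0/30. 30⁻¹ ≡ 26 (mod 41) since 30·26 = 780 ≡ 1, so λ ≡ 0·26 ≡ 0.
  x = λ² - 25 - 25 = 0 - 50 ≡ 32; y = λ·(25 - 32) - 15 ≡ 26. → (32, 26)
3P: (32, 26) + (25, 15). λ = (15 - 26)/(25 - 32) ≡ 30/34 mod 41. 34⁻¹ ≡ 35 (mod 41), so λ ≡ 25.
  x = λ² - 32 - 25 = 625 - 57 ≡ 35; y = λ·(32 - 35) - 26 ≡ 22. → (35, 22)
4P: (35, 22) + (25, 15). λ = (15 - 22)/(25 - 35) ≡ 34/31 mod 41. 31⁻¹ ≡ 4 (mod 41), so λ ≡ 13.
  x = λ² - 35 - 25 = 169 - 60 ≡ 27; y = λ·(35 - 27) - 22 ≡ 0. → (27, 0)
5P: (27, 0) + (25, 15). λ = (15 - 0)/(25 - 27) ≡ 15/39 mod 41. 39⁻¹ ≡ 20 (mod 41), so λ ≡ 13.
  x = λ² - 27 - 25 = 169 - 52 ≡ 35; y = λ·(27 - 35) - 0 ≡ 19. → (35, 19)
6P: (35, 19) + (25, 15). λ = (15 - 19)/(25 - 35) ≡ 37/31 mod 41. 31⁻¹ ≡ 4 (mod 41) since 31·4 = 124 ≡ 1, so λ ≡ 25.
  x = λ² - 35 - 25 = 625 - 60 ≡ 32; y = λ·(35 - 32) - 19 ≡ 15. → (32, 15)
7P: (32, 15) + (25, 15). λ = (15 - 15)/(25 - 32) ≡ 0/34 mod 41. 34⁻¹ ≡ 35 (mod 41), so λ ≡ 0.
  x = λ² - 32 - 25 = 0 - 57 ≡ 25; y = λ·(32 - 25) - 15 ≡ 26. → (25, 26)
8P: (25, 26) + (25, 15): same x and y₁ ≡ -y₂, so the sum is O.
8P = O, so the order is 8.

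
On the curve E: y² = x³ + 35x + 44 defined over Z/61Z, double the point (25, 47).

(59, 24)

tangent at (25, 47): λ = (3·25² + 35)/(2·47) ≡ 19/33. 33⁻¹ ≡ 37 (mod 61), so λ ≡ 19·37 ≡ 32.
  x = λ² - 25 - 25 = 1024 - 50 ≡ 59; y = λ·(25 - 59) - 47 ≡ 24. → (59, 24)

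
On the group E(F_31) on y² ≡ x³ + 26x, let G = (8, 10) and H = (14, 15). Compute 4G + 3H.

First 4G:
Double-and-add on 4 = (100)₂. Start with G = (8, 10) for the leading 1-bit.
double: tangent at (8, 10): λ = (3·8² + 26)/(2·10) ≡ 1/20. 20⁻¹ ≡ 14 (mod 31) since 20·14 = 280 ≡ 1, so λ ≡ 1·14 ≡ 14.
  x = λ² - 8 - 8 = 196 - 16 ≡ 25; y = λ·(8 - 25) - 10 ≡ 0. → (25, 0)
double: (25, 0) + (25, 0): same x and y₁ ≡ -y₂, so the sum is O.
4G = O.
Next 3H:
Repeated addition: build up to 3H.
2H: tangent at (14, 15): λ = (3·14² + 26)/(2·15) ≡ 25/30. 30⁻¹ ≡ 30 (mod 31), so λ ≡ 25·30 ≡ 6.
  x = λ² - 14 - 14 = 36 - 28 ≡ 8; y = λ·(14 - 8) - 15 ≡ 21. → (8, 21)
3H: (8, 21) + (14, 15). λ = (15 - 21)/(14 - 8) ≡ 25/6 mod 31. 6⁻¹ ≡ 26 (mod 31) since 6·26 = 156 ≡ 1, so λ ≡ 30.
  x = λ² - 8 - 14 = 900 - 22 ≡ 10; y = λ·(8 - 10) - 21 ≡ 12. → (10, 12)
3H = (10, 12).
Finally 4G + 3H:
O + (10, 12) = (10, 12) (identity).

(10, 12)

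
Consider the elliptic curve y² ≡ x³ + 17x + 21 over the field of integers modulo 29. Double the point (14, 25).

(23, 14)

tangent at (14, 25): λ = (3·14² + 17)/(2·25) ≡ 25/21. 21⁻¹ ≡ 18 (mod 29), so λ ≡ 25·18 ≡ 15.
  x = λ² - 14 - 14 = 225 - 28 ≡ 23; y = λ·(14 - 23) - 25 ≡ 14. → (23, 14)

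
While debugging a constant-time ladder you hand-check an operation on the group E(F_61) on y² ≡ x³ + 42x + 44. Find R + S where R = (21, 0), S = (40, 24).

(19, 25)

(21, 0) + (40, 24). λ = (24 - 0)/(40 - 21) ≡ 24/19 mod 61. 19⁻¹ ≡ 45 (mod 61) since 19·45 = 855 ≡ 1, so λ ≡ 43.
  x = λ² - 21 - 40 = 1849 - 61 ≡ 19; y = λ·(21 - 19) - 0 ≡ 25. → (19, 25)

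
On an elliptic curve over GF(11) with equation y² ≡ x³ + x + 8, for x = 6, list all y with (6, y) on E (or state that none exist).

x³ + 1x + 8 = 230 ≡ 10 (mod 11).
10 is a non-residue mod 11; no y exists.

none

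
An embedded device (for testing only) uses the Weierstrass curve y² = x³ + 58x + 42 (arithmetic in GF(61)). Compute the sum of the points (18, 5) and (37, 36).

(9, 45)

(18, 5) + (37, 36). λ = (36 - 5)/(37 - 18) ≡ 31/19 mod 61. 19⁻¹ ≡ 45 (mod 61) since 19·45 = 855 ≡ 1, so λ ≡ 53.
  x = λ² - 18 - 37 = 2809 - 55 ≡ 9; y = λ·(18 - 9) - 5 ≡ 45. → (9, 45)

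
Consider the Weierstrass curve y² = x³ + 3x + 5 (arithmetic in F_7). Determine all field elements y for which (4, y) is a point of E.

x³ + 3x + 5 = 81 ≡ 4 (mod 7).
Square roots of 4 mod 7: 2 and 5 (since 2² = 4 ≡ 4).

2, 5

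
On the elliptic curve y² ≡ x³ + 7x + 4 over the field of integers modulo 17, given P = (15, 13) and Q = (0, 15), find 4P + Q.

(15, 13)

First 4P:
Repeated addition: build up to 4P.
2P: tangent at (15, 13): λ = (3·15² + 7)/(2·13) ≡ 2/9. 9⁻¹ ≡ 2 (mod 17), so λ ≡ 2·2 ≡ 4.
  x = λ² - 15 - 15 = 16 - 30 ≡ 3; y = λ·(15 - 3) - 13 ≡ 1. → (3, 1)
3P: (3, 1) + (15, 13). λ = (13 - 1)/(15 - 3) ≡ 12/12 mod 17. 12⁻¹ ≡ 10 (mod 17), so λ ≡ 1.
  x = λ² - 3 - 15 = 1 - 18 ≡ 0; y = λ·(3 - 0) - 1 ≡ 2. → (0, 2)
4P: (0, 2) + (15, 13). λ = (13 - 2)/(15 - 0) ≡ 11/15 mod 17. 15⁻¹ ≡ 8 (mod 17), so λ ≡ 3.
  x = λ² - 0 - 15 = 9 - 15 ≡ 11; y = λ·(0 - 11) - 2 ≡ 16. → (11, 16)
4P = (11, 16).
Finally 4P + Q:
(11, 16) + (0, 15). λ = (15 - 16)/(0 - 11) ≡ 16/6 mod 17. 6⁻¹ ≡ 3 (mod 17) since 6·3 = 18 ≡ 1, so λ ≡ 14.
  x = λ² - 11 - 0 = 196 - 11 ≡ 15; y = λ·(11 - 15) - 16 ≡ 13. → (15, 13)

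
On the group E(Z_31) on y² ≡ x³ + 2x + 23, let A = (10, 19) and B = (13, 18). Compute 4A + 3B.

First 4A:
Repeated addition: build up to 4A.
2A: tangent at (10, 19): λ = (3·10² + 2)/(2·19) ≡ 23/7. 7⁻¹ ≡ 9 (mod 31), so λ ≡ 23·9 ≡ 21.
  x = λ² - 10 - 10 = 441 - 20 ≡ 18; y = λ·(10 - 18) - 19 ≡ 30. → (18, 30)
3A: (18, 30) + (10, 19). λ = (19 - 30)/(10 - 18) ≡ 20/23 mod 31. 23⁻¹ ≡ 27 (mod 31), so λ ≡ 13.
  x = λ² - 18 - 10 = 169 - 28 ≡ 17; y = λ·(18 - 17) - 30 ≡ 14. → (17, 14)
4A: (17, 14) + (10, 19). λ = (19 - 14)/(10 - 17) ≡ 5/24 mod 31. 24⁻¹ ≡ 22 (mod 31), so λ ≡ 17.
  x = λ² - 17 - 10 = 289 - 27 ≡ 14; y = λ·(17 - 14) - 14 ≡ 6. → (14, 6)
4A = (14, 6).
Next 3B:
Repeated addition: build up to 3B.
2B: tangent at (13, 18): λ = (3·13² + 2)/(2·18) ≡ 13/5. 5⁻¹ ≡ 25 (mod 31), so λ ≡ 13·25 ≡ 15.
  x = λ² - 13 - 13 = 225 - 26 ≡ 13; y = λ·(13 - 13) - 18 ≡ 13. → (13, 13)
3B: (13, 13) + (13, 18): same x and y₁ ≡ -y₂, so the sum is O.
3B = O.
Finally 4A + 3B:
(14, 6) + O = (14, 6) (identity).

(14, 6)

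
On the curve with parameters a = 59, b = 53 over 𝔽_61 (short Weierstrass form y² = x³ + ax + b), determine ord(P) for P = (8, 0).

2

2P: (8, 0) + (8, 0): same x and y₁ ≡ -y₂, so the sum is O.
2P = O, so the order is 2.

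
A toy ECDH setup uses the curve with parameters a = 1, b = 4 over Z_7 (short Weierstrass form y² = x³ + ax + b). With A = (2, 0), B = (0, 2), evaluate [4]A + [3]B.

(5, 6)

First 4A:
Double-and-add on 4 = (100)₂. Start with A = (2, 0) for the leading 1-bit.
double: (2, 0) + (2, 0): same x and y₁ ≡ -y₂, so the sum is O.
double: O + O = O (identity).
4A = O.
Next 3B:
Repeated addition: build up to 3B.
2B: tangent at (0, 2): λ = (3·0² + 1)/(2·2) ≡ 1/4. 4⁻¹ ≡ 2 (mod 7) since 4·2 = 8 ≡ 1, so λ ≡ 1·2 ≡ 2.
  x = λ² - 0 - 0 = 4 - 0 ≡ 4; y = λ·(0 - 4) - 2 ≡ 4. → (4, 4)
3B: (4, 4) + (0, 2). λ = (2 - 4)/(0 - 4) ≡ 5/3 mod 7. 3⁻¹ ≡ 5 (mod 7) since 3·5 = 15 ≡ 1, so λ ≡ 4.
  x = λ² - 4 - 0 = 16 - 4 ≡ 5; y = λ·(4 - 5) - 4 ≡ 6. → (5, 6)
3B = (5, 6).
Finally 4A + 3B:
O + (5, 6) = (5, 6) (identity).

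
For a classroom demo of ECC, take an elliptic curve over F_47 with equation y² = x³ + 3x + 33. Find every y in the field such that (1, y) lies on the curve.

x³ + 3x + 33 = 37 ≡ 37 (mod 47).
Square roots of 37 mod 47: 15 and 32 (since 15² = 225 ≡ 37).

15, 32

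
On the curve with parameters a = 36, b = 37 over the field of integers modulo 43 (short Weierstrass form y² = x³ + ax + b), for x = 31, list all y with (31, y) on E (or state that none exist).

x³ + 36x + 37 = 30944 ≡ 27 (mod 43).
27 is a non-residue mod 43; no y exists.

none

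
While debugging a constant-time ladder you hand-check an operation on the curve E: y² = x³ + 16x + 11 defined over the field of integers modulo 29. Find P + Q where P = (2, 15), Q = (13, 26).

(15, 1)

(2, 15) + (13, 26). λ = (26 - 15)/(13 - 2) ≡ 11/11 mod 29. 11⁻¹ ≡ 8 (mod 29) since 11·8 = 88 ≡ 1, so λ ≡ 1.
  x = λ² - 2 - 13 = 1 - 15 ≡ 15; y = λ·(2 - 15) - 15 ≡ 1. → (15, 1)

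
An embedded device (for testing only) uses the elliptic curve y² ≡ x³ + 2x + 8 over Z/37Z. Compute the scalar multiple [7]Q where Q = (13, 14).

(3, 2)

Repeated addition: build up to 7Q.
2Q: tangent at (13, 14): λ = (3·13² + 2)/(2·14) ≡ 28/28. 28⁻¹ ≡ 4 (mod 37), so λ ≡ 28·4 ≡ 1.
  x = λ² - 13 - 13 = 1 - 26 ≡ 12; y = λ·(13 - 12) - 14 ≡ 24. → (12, 24)
3Q: (12, 24) + (13, 14). λ = (14 - 24)/(13 - 12) ≡ 27/1 mod 37. 1⁻¹ ≡ 1 (mod 37) since 1·1 = 1 ≡ 1, so λ ≡ 27.
  x = λ² - 12 - 13 = 729 - 25 ≡ 1; y = λ·(12 - 1) - 24 ≡ 14. → (1, 14)
4Q: (1, 14) + (13, 14). λ = (14 - 14)/(13 - 1) ≡ 0/12 mod 37. 12⁻¹ ≡ 34 (mod 37), so λ ≡ 0.
  x = λ² - 1 - 13 = 0 - 14 ≡ 23; y = λ·(1 - 23) - 14 ≡ 23. → (23, 23)
5Q: (23, 23) + (13, 14). λ = (14 - 23)/(13 - 23) ≡ 28/27 mod 37. 27⁻¹ ≡ 11 (mod 37), so λ ≡ 12.
  x = λ² - 23 - 13 = 144 - 36 ≡ 34; y = λ·(23 - 34) - 23 ≡ 30. → (34, 30)
6Q: (34, 30) + (13, 14). λ = (14 - 30)/(13 - 34) ≡ 21/16 mod 37. 16⁻¹ ≡ 7 (mod 37), so λ ≡ 36.
  x = λ² - 34 - 13 = 1296 - 47 ≡ 28; y = λ·(34 - 28) - 30 ≡ 1. → (28, 1)
7Q: (28, 1) + (13, 14). λ = (14 - 1)/(13 - 28) ≡ 13/22 mod 37. 22⁻¹ ≡ 32 (mod 37), so λ ≡ 9.
  x = λ² - 28 - 13 = 81 - 41 ≡ 3; y = λ·(28 - 3) - 1 ≡ 2. → (3, 2)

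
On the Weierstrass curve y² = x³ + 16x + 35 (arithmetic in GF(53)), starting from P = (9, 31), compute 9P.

(50, 38)

Double-and-add on 9 = (1001)₂. Start with P = (9, 31) for the leading 1-bit.
double: tangent at (9, 31): λ = (3·9² + 16)/(2·31) ≡ 47/9. 9⁻¹ ≡ 6 (mod 53), so λ ≡ 47·6 ≡ 17.
  x = λ² - 9 - 9 = 289 - 18 ≡ 6; y = λ·(9 - 6) - 31 ≡ 20. → (6, 20)
double: tangent at (6, 20): λ = (3·6² + 16)/(2·20) ≡ 18/40. 40⁻¹ ≡ 4 (mod 53) since 40·4 = 160 ≡ 1, so λ ≡ 18·4 ≡ 19.
  x = λ² - 6 - 6 = 361 - 12 ≡ 31; y = λ·(6 - 31) - 20 ≡ 35. → (31, 35)
double: tangent at (31, 35): λ = (3·31² + 16)/(2·35) ≡ 37/17. 17⁻¹ ≡ 25 (mod 53), so λ ≡ 37·25 ≡ 24.
  x = λ² - 31 - 31 = 576 - 62 ≡ 37; y = λ·(31 - 37) - 35 ≡ 33. → (37, 33)
add P: (37, 33) + (9, 31). λ = (31 - 33)/(9 - 37) ≡ 51/25 mod 53. 25⁻¹ ≡ 17 (mod 53), so λ ≡ 19.
  x = λ² - 37 - 9 = 361 - 46 ≡ 50; y = λ·(37 - 50) - 33 ≡ 38. → (50, 38)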